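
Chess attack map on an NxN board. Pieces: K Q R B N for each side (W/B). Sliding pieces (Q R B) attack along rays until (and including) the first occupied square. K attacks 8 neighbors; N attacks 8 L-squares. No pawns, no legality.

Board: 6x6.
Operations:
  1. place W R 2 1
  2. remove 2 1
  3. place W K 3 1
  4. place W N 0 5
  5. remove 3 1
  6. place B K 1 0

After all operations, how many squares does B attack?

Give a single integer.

Answer: 5

Derivation:
Op 1: place WR@(2,1)
Op 2: remove (2,1)
Op 3: place WK@(3,1)
Op 4: place WN@(0,5)
Op 5: remove (3,1)
Op 6: place BK@(1,0)
Per-piece attacks for B:
  BK@(1,0): attacks (1,1) (2,0) (0,0) (2,1) (0,1)
Union (5 distinct): (0,0) (0,1) (1,1) (2,0) (2,1)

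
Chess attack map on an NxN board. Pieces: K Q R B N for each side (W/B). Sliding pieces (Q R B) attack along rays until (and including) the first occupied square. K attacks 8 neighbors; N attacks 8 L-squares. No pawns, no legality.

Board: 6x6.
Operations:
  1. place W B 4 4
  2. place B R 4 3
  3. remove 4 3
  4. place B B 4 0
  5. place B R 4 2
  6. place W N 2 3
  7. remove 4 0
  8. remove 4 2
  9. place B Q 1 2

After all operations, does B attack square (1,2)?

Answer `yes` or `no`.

Answer: no

Derivation:
Op 1: place WB@(4,4)
Op 2: place BR@(4,3)
Op 3: remove (4,3)
Op 4: place BB@(4,0)
Op 5: place BR@(4,2)
Op 6: place WN@(2,3)
Op 7: remove (4,0)
Op 8: remove (4,2)
Op 9: place BQ@(1,2)
Per-piece attacks for B:
  BQ@(1,2): attacks (1,3) (1,4) (1,5) (1,1) (1,0) (2,2) (3,2) (4,2) (5,2) (0,2) (2,3) (2,1) (3,0) (0,3) (0,1) [ray(1,1) blocked at (2,3)]
B attacks (1,2): no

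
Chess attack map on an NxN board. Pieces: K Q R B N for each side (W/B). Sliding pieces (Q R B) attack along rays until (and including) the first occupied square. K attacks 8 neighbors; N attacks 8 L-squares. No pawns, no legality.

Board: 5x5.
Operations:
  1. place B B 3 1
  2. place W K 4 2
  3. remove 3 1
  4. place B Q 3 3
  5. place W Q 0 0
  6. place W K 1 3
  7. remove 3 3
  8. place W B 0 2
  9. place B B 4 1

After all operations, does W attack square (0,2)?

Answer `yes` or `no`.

Answer: yes

Derivation:
Op 1: place BB@(3,1)
Op 2: place WK@(4,2)
Op 3: remove (3,1)
Op 4: place BQ@(3,3)
Op 5: place WQ@(0,0)
Op 6: place WK@(1,3)
Op 7: remove (3,3)
Op 8: place WB@(0,2)
Op 9: place BB@(4,1)
Per-piece attacks for W:
  WQ@(0,0): attacks (0,1) (0,2) (1,0) (2,0) (3,0) (4,0) (1,1) (2,2) (3,3) (4,4) [ray(0,1) blocked at (0,2)]
  WB@(0,2): attacks (1,3) (1,1) (2,0) [ray(1,1) blocked at (1,3)]
  WK@(1,3): attacks (1,4) (1,2) (2,3) (0,3) (2,4) (2,2) (0,4) (0,2)
  WK@(4,2): attacks (4,3) (4,1) (3,2) (3,3) (3,1)
W attacks (0,2): yes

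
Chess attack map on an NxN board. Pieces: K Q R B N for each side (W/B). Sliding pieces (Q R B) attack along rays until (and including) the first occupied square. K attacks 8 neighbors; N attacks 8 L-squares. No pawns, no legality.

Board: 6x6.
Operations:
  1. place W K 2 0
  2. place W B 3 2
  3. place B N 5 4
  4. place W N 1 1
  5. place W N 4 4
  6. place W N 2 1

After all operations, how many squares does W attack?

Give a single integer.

Op 1: place WK@(2,0)
Op 2: place WB@(3,2)
Op 3: place BN@(5,4)
Op 4: place WN@(1,1)
Op 5: place WN@(4,4)
Op 6: place WN@(2,1)
Per-piece attacks for W:
  WN@(1,1): attacks (2,3) (3,2) (0,3) (3,0)
  WK@(2,0): attacks (2,1) (3,0) (1,0) (3,1) (1,1)
  WN@(2,1): attacks (3,3) (4,2) (1,3) (0,2) (4,0) (0,0)
  WB@(3,2): attacks (4,3) (5,4) (4,1) (5,0) (2,3) (1,4) (0,5) (2,1) [ray(1,1) blocked at (5,4); ray(-1,-1) blocked at (2,1)]
  WN@(4,4): attacks (2,5) (5,2) (3,2) (2,3)
Union (22 distinct): (0,0) (0,2) (0,3) (0,5) (1,0) (1,1) (1,3) (1,4) (2,1) (2,3) (2,5) (3,0) (3,1) (3,2) (3,3) (4,0) (4,1) (4,2) (4,3) (5,0) (5,2) (5,4)

Answer: 22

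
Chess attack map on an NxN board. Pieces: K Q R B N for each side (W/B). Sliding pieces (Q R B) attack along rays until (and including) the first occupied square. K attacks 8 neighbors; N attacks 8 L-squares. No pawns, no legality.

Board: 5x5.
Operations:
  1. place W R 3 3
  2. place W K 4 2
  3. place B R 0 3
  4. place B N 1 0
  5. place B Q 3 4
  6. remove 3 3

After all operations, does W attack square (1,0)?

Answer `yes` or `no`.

Answer: no

Derivation:
Op 1: place WR@(3,3)
Op 2: place WK@(4,2)
Op 3: place BR@(0,3)
Op 4: place BN@(1,0)
Op 5: place BQ@(3,4)
Op 6: remove (3,3)
Per-piece attacks for W:
  WK@(4,2): attacks (4,3) (4,1) (3,2) (3,3) (3,1)
W attacks (1,0): no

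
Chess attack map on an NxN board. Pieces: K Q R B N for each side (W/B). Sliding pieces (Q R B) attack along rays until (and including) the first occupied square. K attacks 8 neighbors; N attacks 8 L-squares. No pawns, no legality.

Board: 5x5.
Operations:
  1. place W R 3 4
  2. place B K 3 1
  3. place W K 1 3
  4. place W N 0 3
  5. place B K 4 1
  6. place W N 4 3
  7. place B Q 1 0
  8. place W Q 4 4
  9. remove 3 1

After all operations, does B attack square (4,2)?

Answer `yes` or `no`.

Answer: yes

Derivation:
Op 1: place WR@(3,4)
Op 2: place BK@(3,1)
Op 3: place WK@(1,3)
Op 4: place WN@(0,3)
Op 5: place BK@(4,1)
Op 6: place WN@(4,3)
Op 7: place BQ@(1,0)
Op 8: place WQ@(4,4)
Op 9: remove (3,1)
Per-piece attacks for B:
  BQ@(1,0): attacks (1,1) (1,2) (1,3) (2,0) (3,0) (4,0) (0,0) (2,1) (3,2) (4,3) (0,1) [ray(0,1) blocked at (1,3); ray(1,1) blocked at (4,3)]
  BK@(4,1): attacks (4,2) (4,0) (3,1) (3,2) (3,0)
B attacks (4,2): yes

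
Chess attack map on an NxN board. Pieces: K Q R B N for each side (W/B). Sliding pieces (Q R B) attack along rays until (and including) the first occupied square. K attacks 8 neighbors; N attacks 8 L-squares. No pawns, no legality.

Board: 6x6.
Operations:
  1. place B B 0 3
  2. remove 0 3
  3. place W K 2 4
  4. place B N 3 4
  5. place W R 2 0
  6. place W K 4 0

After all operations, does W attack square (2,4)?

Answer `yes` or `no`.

Answer: yes

Derivation:
Op 1: place BB@(0,3)
Op 2: remove (0,3)
Op 3: place WK@(2,4)
Op 4: place BN@(3,4)
Op 5: place WR@(2,0)
Op 6: place WK@(4,0)
Per-piece attacks for W:
  WR@(2,0): attacks (2,1) (2,2) (2,3) (2,4) (3,0) (4,0) (1,0) (0,0) [ray(0,1) blocked at (2,4); ray(1,0) blocked at (4,0)]
  WK@(2,4): attacks (2,5) (2,3) (3,4) (1,4) (3,5) (3,3) (1,5) (1,3)
  WK@(4,0): attacks (4,1) (5,0) (3,0) (5,1) (3,1)
W attacks (2,4): yes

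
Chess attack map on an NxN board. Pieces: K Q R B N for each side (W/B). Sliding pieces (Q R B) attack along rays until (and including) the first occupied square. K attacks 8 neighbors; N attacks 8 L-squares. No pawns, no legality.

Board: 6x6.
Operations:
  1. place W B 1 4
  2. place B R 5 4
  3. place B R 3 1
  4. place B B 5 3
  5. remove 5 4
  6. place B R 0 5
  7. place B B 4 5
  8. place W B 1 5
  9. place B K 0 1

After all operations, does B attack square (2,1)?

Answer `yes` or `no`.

Answer: yes

Derivation:
Op 1: place WB@(1,4)
Op 2: place BR@(5,4)
Op 3: place BR@(3,1)
Op 4: place BB@(5,3)
Op 5: remove (5,4)
Op 6: place BR@(0,5)
Op 7: place BB@(4,5)
Op 8: place WB@(1,5)
Op 9: place BK@(0,1)
Per-piece attacks for B:
  BK@(0,1): attacks (0,2) (0,0) (1,1) (1,2) (1,0)
  BR@(0,5): attacks (0,4) (0,3) (0,2) (0,1) (1,5) [ray(0,-1) blocked at (0,1); ray(1,0) blocked at (1,5)]
  BR@(3,1): attacks (3,2) (3,3) (3,4) (3,5) (3,0) (4,1) (5,1) (2,1) (1,1) (0,1) [ray(-1,0) blocked at (0,1)]
  BB@(4,5): attacks (5,4) (3,4) (2,3) (1,2) (0,1) [ray(-1,-1) blocked at (0,1)]
  BB@(5,3): attacks (4,4) (3,5) (4,2) (3,1) [ray(-1,-1) blocked at (3,1)]
B attacks (2,1): yes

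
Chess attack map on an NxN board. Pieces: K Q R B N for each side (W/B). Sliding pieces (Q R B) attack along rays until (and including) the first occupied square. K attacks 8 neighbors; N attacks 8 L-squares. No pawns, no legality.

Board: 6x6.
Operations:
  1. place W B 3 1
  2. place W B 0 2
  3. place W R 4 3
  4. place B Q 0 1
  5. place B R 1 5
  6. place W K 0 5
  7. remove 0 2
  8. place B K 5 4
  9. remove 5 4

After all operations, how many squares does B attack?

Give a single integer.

Answer: 18

Derivation:
Op 1: place WB@(3,1)
Op 2: place WB@(0,2)
Op 3: place WR@(4,3)
Op 4: place BQ@(0,1)
Op 5: place BR@(1,5)
Op 6: place WK@(0,5)
Op 7: remove (0,2)
Op 8: place BK@(5,4)
Op 9: remove (5,4)
Per-piece attacks for B:
  BQ@(0,1): attacks (0,2) (0,3) (0,4) (0,5) (0,0) (1,1) (2,1) (3,1) (1,2) (2,3) (3,4) (4,5) (1,0) [ray(0,1) blocked at (0,5); ray(1,0) blocked at (3,1)]
  BR@(1,5): attacks (1,4) (1,3) (1,2) (1,1) (1,0) (2,5) (3,5) (4,5) (5,5) (0,5) [ray(-1,0) blocked at (0,5)]
Union (18 distinct): (0,0) (0,2) (0,3) (0,4) (0,5) (1,0) (1,1) (1,2) (1,3) (1,4) (2,1) (2,3) (2,5) (3,1) (3,4) (3,5) (4,5) (5,5)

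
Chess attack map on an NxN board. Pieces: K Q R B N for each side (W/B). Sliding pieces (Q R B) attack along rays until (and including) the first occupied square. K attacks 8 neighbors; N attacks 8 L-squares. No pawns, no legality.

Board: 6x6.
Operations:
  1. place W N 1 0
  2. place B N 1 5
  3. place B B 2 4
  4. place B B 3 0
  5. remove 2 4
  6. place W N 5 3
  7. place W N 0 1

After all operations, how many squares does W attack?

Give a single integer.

Op 1: place WN@(1,0)
Op 2: place BN@(1,5)
Op 3: place BB@(2,4)
Op 4: place BB@(3,0)
Op 5: remove (2,4)
Op 6: place WN@(5,3)
Op 7: place WN@(0,1)
Per-piece attacks for W:
  WN@(0,1): attacks (1,3) (2,2) (2,0)
  WN@(1,0): attacks (2,2) (3,1) (0,2)
  WN@(5,3): attacks (4,5) (3,4) (4,1) (3,2)
Union (9 distinct): (0,2) (1,3) (2,0) (2,2) (3,1) (3,2) (3,4) (4,1) (4,5)

Answer: 9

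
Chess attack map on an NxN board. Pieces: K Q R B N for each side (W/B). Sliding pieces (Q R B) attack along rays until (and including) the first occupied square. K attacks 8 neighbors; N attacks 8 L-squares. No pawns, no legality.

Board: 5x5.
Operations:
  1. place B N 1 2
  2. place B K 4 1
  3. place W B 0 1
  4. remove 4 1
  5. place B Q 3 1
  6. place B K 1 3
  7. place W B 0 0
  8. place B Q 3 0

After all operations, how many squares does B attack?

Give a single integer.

Op 1: place BN@(1,2)
Op 2: place BK@(4,1)
Op 3: place WB@(0,1)
Op 4: remove (4,1)
Op 5: place BQ@(3,1)
Op 6: place BK@(1,3)
Op 7: place WB@(0,0)
Op 8: place BQ@(3,0)
Per-piece attacks for B:
  BN@(1,2): attacks (2,4) (3,3) (0,4) (2,0) (3,1) (0,0)
  BK@(1,3): attacks (1,4) (1,2) (2,3) (0,3) (2,4) (2,2) (0,4) (0,2)
  BQ@(3,0): attacks (3,1) (4,0) (2,0) (1,0) (0,0) (4,1) (2,1) (1,2) [ray(0,1) blocked at (3,1); ray(-1,0) blocked at (0,0); ray(-1,1) blocked at (1,2)]
  BQ@(3,1): attacks (3,2) (3,3) (3,4) (3,0) (4,1) (2,1) (1,1) (0,1) (4,2) (4,0) (2,2) (1,3) (2,0) [ray(0,-1) blocked at (3,0); ray(-1,0) blocked at (0,1); ray(-1,1) blocked at (1,3)]
Union (23 distinct): (0,0) (0,1) (0,2) (0,3) (0,4) (1,0) (1,1) (1,2) (1,3) (1,4) (2,0) (2,1) (2,2) (2,3) (2,4) (3,0) (3,1) (3,2) (3,3) (3,4) (4,0) (4,1) (4,2)

Answer: 23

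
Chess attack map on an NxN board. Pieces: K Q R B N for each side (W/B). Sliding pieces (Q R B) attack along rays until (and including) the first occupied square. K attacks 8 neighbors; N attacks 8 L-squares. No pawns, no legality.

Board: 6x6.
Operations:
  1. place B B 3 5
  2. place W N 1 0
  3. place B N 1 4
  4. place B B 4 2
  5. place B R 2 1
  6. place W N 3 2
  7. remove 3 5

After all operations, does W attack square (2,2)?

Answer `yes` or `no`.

Answer: yes

Derivation:
Op 1: place BB@(3,5)
Op 2: place WN@(1,0)
Op 3: place BN@(1,4)
Op 4: place BB@(4,2)
Op 5: place BR@(2,1)
Op 6: place WN@(3,2)
Op 7: remove (3,5)
Per-piece attacks for W:
  WN@(1,0): attacks (2,2) (3,1) (0,2)
  WN@(3,2): attacks (4,4) (5,3) (2,4) (1,3) (4,0) (5,1) (2,0) (1,1)
W attacks (2,2): yes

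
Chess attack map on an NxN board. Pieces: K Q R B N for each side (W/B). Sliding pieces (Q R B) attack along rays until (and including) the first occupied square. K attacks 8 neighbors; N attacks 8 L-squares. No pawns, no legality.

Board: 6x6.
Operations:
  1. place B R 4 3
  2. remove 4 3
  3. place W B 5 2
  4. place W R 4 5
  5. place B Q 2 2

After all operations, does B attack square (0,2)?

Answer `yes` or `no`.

Answer: yes

Derivation:
Op 1: place BR@(4,3)
Op 2: remove (4,3)
Op 3: place WB@(5,2)
Op 4: place WR@(4,5)
Op 5: place BQ@(2,2)
Per-piece attacks for B:
  BQ@(2,2): attacks (2,3) (2,4) (2,5) (2,1) (2,0) (3,2) (4,2) (5,2) (1,2) (0,2) (3,3) (4,4) (5,5) (3,1) (4,0) (1,3) (0,4) (1,1) (0,0) [ray(1,0) blocked at (5,2)]
B attacks (0,2): yes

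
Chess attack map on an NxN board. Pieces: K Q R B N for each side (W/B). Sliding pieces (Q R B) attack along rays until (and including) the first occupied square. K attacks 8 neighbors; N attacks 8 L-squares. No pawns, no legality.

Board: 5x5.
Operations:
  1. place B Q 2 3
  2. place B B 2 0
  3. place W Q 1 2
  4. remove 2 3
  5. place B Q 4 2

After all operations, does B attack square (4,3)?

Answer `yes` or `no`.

Answer: yes

Derivation:
Op 1: place BQ@(2,3)
Op 2: place BB@(2,0)
Op 3: place WQ@(1,2)
Op 4: remove (2,3)
Op 5: place BQ@(4,2)
Per-piece attacks for B:
  BB@(2,0): attacks (3,1) (4,2) (1,1) (0,2) [ray(1,1) blocked at (4,2)]
  BQ@(4,2): attacks (4,3) (4,4) (4,1) (4,0) (3,2) (2,2) (1,2) (3,3) (2,4) (3,1) (2,0) [ray(-1,0) blocked at (1,2); ray(-1,-1) blocked at (2,0)]
B attacks (4,3): yes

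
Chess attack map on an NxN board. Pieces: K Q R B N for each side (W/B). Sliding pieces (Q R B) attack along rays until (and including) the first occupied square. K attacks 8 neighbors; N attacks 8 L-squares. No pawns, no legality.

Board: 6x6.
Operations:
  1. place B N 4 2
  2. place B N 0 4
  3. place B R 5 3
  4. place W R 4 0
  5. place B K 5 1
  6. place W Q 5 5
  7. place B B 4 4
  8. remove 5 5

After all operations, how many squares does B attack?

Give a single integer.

Answer: 23

Derivation:
Op 1: place BN@(4,2)
Op 2: place BN@(0,4)
Op 3: place BR@(5,3)
Op 4: place WR@(4,0)
Op 5: place BK@(5,1)
Op 6: place WQ@(5,5)
Op 7: place BB@(4,4)
Op 8: remove (5,5)
Per-piece attacks for B:
  BN@(0,4): attacks (2,5) (1,2) (2,3)
  BN@(4,2): attacks (5,4) (3,4) (2,3) (5,0) (3,0) (2,1)
  BB@(4,4): attacks (5,5) (5,3) (3,5) (3,3) (2,2) (1,1) (0,0) [ray(1,-1) blocked at (5,3)]
  BK@(5,1): attacks (5,2) (5,0) (4,1) (4,2) (4,0)
  BR@(5,3): attacks (5,4) (5,5) (5,2) (5,1) (4,3) (3,3) (2,3) (1,3) (0,3) [ray(0,-1) blocked at (5,1)]
Union (23 distinct): (0,0) (0,3) (1,1) (1,2) (1,3) (2,1) (2,2) (2,3) (2,5) (3,0) (3,3) (3,4) (3,5) (4,0) (4,1) (4,2) (4,3) (5,0) (5,1) (5,2) (5,3) (5,4) (5,5)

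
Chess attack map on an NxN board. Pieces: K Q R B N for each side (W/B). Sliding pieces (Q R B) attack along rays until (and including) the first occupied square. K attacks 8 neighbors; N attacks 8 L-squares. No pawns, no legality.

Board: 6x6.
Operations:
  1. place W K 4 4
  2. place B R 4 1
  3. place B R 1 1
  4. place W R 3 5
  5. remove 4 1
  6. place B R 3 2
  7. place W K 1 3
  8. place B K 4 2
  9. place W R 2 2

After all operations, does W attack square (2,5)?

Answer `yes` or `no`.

Answer: yes

Derivation:
Op 1: place WK@(4,4)
Op 2: place BR@(4,1)
Op 3: place BR@(1,1)
Op 4: place WR@(3,5)
Op 5: remove (4,1)
Op 6: place BR@(3,2)
Op 7: place WK@(1,3)
Op 8: place BK@(4,2)
Op 9: place WR@(2,2)
Per-piece attacks for W:
  WK@(1,3): attacks (1,4) (1,2) (2,3) (0,3) (2,4) (2,2) (0,4) (0,2)
  WR@(2,2): attacks (2,3) (2,4) (2,5) (2,1) (2,0) (3,2) (1,2) (0,2) [ray(1,0) blocked at (3,2)]
  WR@(3,5): attacks (3,4) (3,3) (3,2) (4,5) (5,5) (2,5) (1,5) (0,5) [ray(0,-1) blocked at (3,2)]
  WK@(4,4): attacks (4,5) (4,3) (5,4) (3,4) (5,5) (5,3) (3,5) (3,3)
W attacks (2,5): yes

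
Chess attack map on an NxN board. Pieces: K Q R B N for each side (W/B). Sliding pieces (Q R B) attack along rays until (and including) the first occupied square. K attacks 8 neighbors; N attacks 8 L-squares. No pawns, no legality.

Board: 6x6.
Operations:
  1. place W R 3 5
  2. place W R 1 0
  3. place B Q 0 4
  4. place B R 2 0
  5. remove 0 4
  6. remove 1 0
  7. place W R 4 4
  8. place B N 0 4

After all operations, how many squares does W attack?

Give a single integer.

Answer: 18

Derivation:
Op 1: place WR@(3,5)
Op 2: place WR@(1,0)
Op 3: place BQ@(0,4)
Op 4: place BR@(2,0)
Op 5: remove (0,4)
Op 6: remove (1,0)
Op 7: place WR@(4,4)
Op 8: place BN@(0,4)
Per-piece attacks for W:
  WR@(3,5): attacks (3,4) (3,3) (3,2) (3,1) (3,0) (4,5) (5,5) (2,5) (1,5) (0,5)
  WR@(4,4): attacks (4,5) (4,3) (4,2) (4,1) (4,0) (5,4) (3,4) (2,4) (1,4) (0,4) [ray(-1,0) blocked at (0,4)]
Union (18 distinct): (0,4) (0,5) (1,4) (1,5) (2,4) (2,5) (3,0) (3,1) (3,2) (3,3) (3,4) (4,0) (4,1) (4,2) (4,3) (4,5) (5,4) (5,5)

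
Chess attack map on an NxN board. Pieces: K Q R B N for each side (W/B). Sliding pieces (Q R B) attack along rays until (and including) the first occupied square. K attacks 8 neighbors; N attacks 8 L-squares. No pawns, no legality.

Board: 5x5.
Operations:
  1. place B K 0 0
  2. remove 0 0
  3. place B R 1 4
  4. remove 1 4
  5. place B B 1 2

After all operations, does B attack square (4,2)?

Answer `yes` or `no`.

Answer: no

Derivation:
Op 1: place BK@(0,0)
Op 2: remove (0,0)
Op 3: place BR@(1,4)
Op 4: remove (1,4)
Op 5: place BB@(1,2)
Per-piece attacks for B:
  BB@(1,2): attacks (2,3) (3,4) (2,1) (3,0) (0,3) (0,1)
B attacks (4,2): no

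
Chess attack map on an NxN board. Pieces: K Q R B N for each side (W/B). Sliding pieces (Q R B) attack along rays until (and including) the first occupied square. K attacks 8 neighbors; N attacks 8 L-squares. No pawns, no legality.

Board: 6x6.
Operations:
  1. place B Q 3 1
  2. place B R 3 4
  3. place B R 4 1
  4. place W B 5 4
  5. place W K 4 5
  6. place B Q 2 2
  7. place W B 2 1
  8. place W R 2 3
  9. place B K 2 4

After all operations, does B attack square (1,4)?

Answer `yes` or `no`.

Answer: yes

Derivation:
Op 1: place BQ@(3,1)
Op 2: place BR@(3,4)
Op 3: place BR@(4,1)
Op 4: place WB@(5,4)
Op 5: place WK@(4,5)
Op 6: place BQ@(2,2)
Op 7: place WB@(2,1)
Op 8: place WR@(2,3)
Op 9: place BK@(2,4)
Per-piece attacks for B:
  BQ@(2,2): attacks (2,3) (2,1) (3,2) (4,2) (5,2) (1,2) (0,2) (3,3) (4,4) (5,5) (3,1) (1,3) (0,4) (1,1) (0,0) [ray(0,1) blocked at (2,3); ray(0,-1) blocked at (2,1); ray(1,-1) blocked at (3,1)]
  BK@(2,4): attacks (2,5) (2,3) (3,4) (1,4) (3,5) (3,3) (1,5) (1,3)
  BQ@(3,1): attacks (3,2) (3,3) (3,4) (3,0) (4,1) (2,1) (4,2) (5,3) (4,0) (2,2) (2,0) [ray(0,1) blocked at (3,4); ray(1,0) blocked at (4,1); ray(-1,0) blocked at (2,1); ray(-1,1) blocked at (2,2)]
  BR@(3,4): attacks (3,5) (3,3) (3,2) (3,1) (4,4) (5,4) (2,4) [ray(0,-1) blocked at (3,1); ray(1,0) blocked at (5,4); ray(-1,0) blocked at (2,4)]
  BR@(4,1): attacks (4,2) (4,3) (4,4) (4,5) (4,0) (5,1) (3,1) [ray(0,1) blocked at (4,5); ray(-1,0) blocked at (3,1)]
B attacks (1,4): yes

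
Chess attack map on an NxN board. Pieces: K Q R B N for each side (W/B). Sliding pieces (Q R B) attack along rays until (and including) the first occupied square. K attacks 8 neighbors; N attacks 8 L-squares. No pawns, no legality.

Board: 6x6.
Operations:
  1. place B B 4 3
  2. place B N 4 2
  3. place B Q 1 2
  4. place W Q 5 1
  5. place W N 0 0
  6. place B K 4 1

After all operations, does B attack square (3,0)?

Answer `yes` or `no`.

Answer: yes

Derivation:
Op 1: place BB@(4,3)
Op 2: place BN@(4,2)
Op 3: place BQ@(1,2)
Op 4: place WQ@(5,1)
Op 5: place WN@(0,0)
Op 6: place BK@(4,1)
Per-piece attacks for B:
  BQ@(1,2): attacks (1,3) (1,4) (1,5) (1,1) (1,0) (2,2) (3,2) (4,2) (0,2) (2,3) (3,4) (4,5) (2,1) (3,0) (0,3) (0,1) [ray(1,0) blocked at (4,2)]
  BK@(4,1): attacks (4,2) (4,0) (5,1) (3,1) (5,2) (5,0) (3,2) (3,0)
  BN@(4,2): attacks (5,4) (3,4) (2,3) (5,0) (3,0) (2,1)
  BB@(4,3): attacks (5,4) (5,2) (3,4) (2,5) (3,2) (2,1) (1,0)
B attacks (3,0): yes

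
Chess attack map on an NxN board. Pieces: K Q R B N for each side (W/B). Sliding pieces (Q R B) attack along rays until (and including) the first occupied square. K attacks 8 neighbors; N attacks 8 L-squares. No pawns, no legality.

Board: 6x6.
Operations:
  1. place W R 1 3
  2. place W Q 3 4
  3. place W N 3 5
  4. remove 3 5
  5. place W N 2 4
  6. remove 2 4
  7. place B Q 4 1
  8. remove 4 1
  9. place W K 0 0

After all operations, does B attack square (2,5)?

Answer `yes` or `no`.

Op 1: place WR@(1,3)
Op 2: place WQ@(3,4)
Op 3: place WN@(3,5)
Op 4: remove (3,5)
Op 5: place WN@(2,4)
Op 6: remove (2,4)
Op 7: place BQ@(4,1)
Op 8: remove (4,1)
Op 9: place WK@(0,0)
Per-piece attacks for B:
B attacks (2,5): no

Answer: no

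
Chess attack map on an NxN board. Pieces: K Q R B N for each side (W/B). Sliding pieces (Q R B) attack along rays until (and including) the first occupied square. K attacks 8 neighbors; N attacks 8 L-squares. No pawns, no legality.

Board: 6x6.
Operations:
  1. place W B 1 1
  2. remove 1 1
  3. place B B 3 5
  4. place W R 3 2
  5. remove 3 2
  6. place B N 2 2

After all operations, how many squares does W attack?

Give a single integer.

Answer: 0

Derivation:
Op 1: place WB@(1,1)
Op 2: remove (1,1)
Op 3: place BB@(3,5)
Op 4: place WR@(3,2)
Op 5: remove (3,2)
Op 6: place BN@(2,2)
Per-piece attacks for W:
Union (0 distinct): (none)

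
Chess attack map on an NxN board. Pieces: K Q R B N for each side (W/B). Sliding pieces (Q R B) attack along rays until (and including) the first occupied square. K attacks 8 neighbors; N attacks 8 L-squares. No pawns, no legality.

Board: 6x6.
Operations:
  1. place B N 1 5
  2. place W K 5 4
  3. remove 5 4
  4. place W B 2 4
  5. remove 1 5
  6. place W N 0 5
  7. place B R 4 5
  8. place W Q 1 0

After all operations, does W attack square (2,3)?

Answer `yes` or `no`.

Op 1: place BN@(1,5)
Op 2: place WK@(5,4)
Op 3: remove (5,4)
Op 4: place WB@(2,4)
Op 5: remove (1,5)
Op 6: place WN@(0,5)
Op 7: place BR@(4,5)
Op 8: place WQ@(1,0)
Per-piece attacks for W:
  WN@(0,5): attacks (1,3) (2,4)
  WQ@(1,0): attacks (1,1) (1,2) (1,3) (1,4) (1,5) (2,0) (3,0) (4,0) (5,0) (0,0) (2,1) (3,2) (4,3) (5,4) (0,1)
  WB@(2,4): attacks (3,5) (3,3) (4,2) (5,1) (1,5) (1,3) (0,2)
W attacks (2,3): no

Answer: no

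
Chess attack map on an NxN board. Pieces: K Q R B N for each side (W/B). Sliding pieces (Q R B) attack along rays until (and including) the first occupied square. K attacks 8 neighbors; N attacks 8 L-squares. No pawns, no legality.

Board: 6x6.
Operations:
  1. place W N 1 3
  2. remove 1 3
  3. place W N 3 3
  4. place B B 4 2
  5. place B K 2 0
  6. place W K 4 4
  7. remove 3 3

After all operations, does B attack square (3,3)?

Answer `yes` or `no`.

Answer: yes

Derivation:
Op 1: place WN@(1,3)
Op 2: remove (1,3)
Op 3: place WN@(3,3)
Op 4: place BB@(4,2)
Op 5: place BK@(2,0)
Op 6: place WK@(4,4)
Op 7: remove (3,3)
Per-piece attacks for B:
  BK@(2,0): attacks (2,1) (3,0) (1,0) (3,1) (1,1)
  BB@(4,2): attacks (5,3) (5,1) (3,3) (2,4) (1,5) (3,1) (2,0) [ray(-1,-1) blocked at (2,0)]
B attacks (3,3): yes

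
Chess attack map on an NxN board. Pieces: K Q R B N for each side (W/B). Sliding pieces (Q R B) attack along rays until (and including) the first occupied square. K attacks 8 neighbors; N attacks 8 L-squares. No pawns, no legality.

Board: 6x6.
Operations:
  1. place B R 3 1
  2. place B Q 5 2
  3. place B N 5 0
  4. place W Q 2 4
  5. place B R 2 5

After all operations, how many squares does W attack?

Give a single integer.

Answer: 17

Derivation:
Op 1: place BR@(3,1)
Op 2: place BQ@(5,2)
Op 3: place BN@(5,0)
Op 4: place WQ@(2,4)
Op 5: place BR@(2,5)
Per-piece attacks for W:
  WQ@(2,4): attacks (2,5) (2,3) (2,2) (2,1) (2,0) (3,4) (4,4) (5,4) (1,4) (0,4) (3,5) (3,3) (4,2) (5,1) (1,5) (1,3) (0,2) [ray(0,1) blocked at (2,5)]
Union (17 distinct): (0,2) (0,4) (1,3) (1,4) (1,5) (2,0) (2,1) (2,2) (2,3) (2,5) (3,3) (3,4) (3,5) (4,2) (4,4) (5,1) (5,4)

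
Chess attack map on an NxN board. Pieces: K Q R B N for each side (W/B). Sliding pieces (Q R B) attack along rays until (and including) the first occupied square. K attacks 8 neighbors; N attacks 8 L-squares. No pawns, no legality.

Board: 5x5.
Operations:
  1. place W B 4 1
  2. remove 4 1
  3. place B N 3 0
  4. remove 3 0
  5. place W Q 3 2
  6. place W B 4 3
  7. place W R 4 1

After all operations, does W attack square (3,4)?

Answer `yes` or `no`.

Op 1: place WB@(4,1)
Op 2: remove (4,1)
Op 3: place BN@(3,0)
Op 4: remove (3,0)
Op 5: place WQ@(3,2)
Op 6: place WB@(4,3)
Op 7: place WR@(4,1)
Per-piece attacks for W:
  WQ@(3,2): attacks (3,3) (3,4) (3,1) (3,0) (4,2) (2,2) (1,2) (0,2) (4,3) (4,1) (2,3) (1,4) (2,1) (1,0) [ray(1,1) blocked at (4,3); ray(1,-1) blocked at (4,1)]
  WR@(4,1): attacks (4,2) (4,3) (4,0) (3,1) (2,1) (1,1) (0,1) [ray(0,1) blocked at (4,3)]
  WB@(4,3): attacks (3,4) (3,2) [ray(-1,-1) blocked at (3,2)]
W attacks (3,4): yes

Answer: yes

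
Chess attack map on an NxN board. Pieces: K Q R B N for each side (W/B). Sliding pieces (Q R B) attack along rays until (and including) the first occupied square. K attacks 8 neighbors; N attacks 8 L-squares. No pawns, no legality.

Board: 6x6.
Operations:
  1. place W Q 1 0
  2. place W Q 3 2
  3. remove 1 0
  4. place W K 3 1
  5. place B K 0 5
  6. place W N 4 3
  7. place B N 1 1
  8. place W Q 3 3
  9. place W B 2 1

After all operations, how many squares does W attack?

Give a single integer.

Answer: 29

Derivation:
Op 1: place WQ@(1,0)
Op 2: place WQ@(3,2)
Op 3: remove (1,0)
Op 4: place WK@(3,1)
Op 5: place BK@(0,5)
Op 6: place WN@(4,3)
Op 7: place BN@(1,1)
Op 8: place WQ@(3,3)
Op 9: place WB@(2,1)
Per-piece attacks for W:
  WB@(2,1): attacks (3,2) (3,0) (1,2) (0,3) (1,0) [ray(1,1) blocked at (3,2)]
  WK@(3,1): attacks (3,2) (3,0) (4,1) (2,1) (4,2) (4,0) (2,2) (2,0)
  WQ@(3,2): attacks (3,3) (3,1) (4,2) (5,2) (2,2) (1,2) (0,2) (4,3) (4,1) (5,0) (2,3) (1,4) (0,5) (2,1) [ray(0,1) blocked at (3,3); ray(0,-1) blocked at (3,1); ray(1,1) blocked at (4,3); ray(-1,1) blocked at (0,5); ray(-1,-1) blocked at (2,1)]
  WQ@(3,3): attacks (3,4) (3,5) (3,2) (4,3) (2,3) (1,3) (0,3) (4,4) (5,5) (4,2) (5,1) (2,4) (1,5) (2,2) (1,1) [ray(0,-1) blocked at (3,2); ray(1,0) blocked at (4,3); ray(-1,-1) blocked at (1,1)]
  WN@(4,3): attacks (5,5) (3,5) (2,4) (5,1) (3,1) (2,2)
Union (29 distinct): (0,2) (0,3) (0,5) (1,0) (1,1) (1,2) (1,3) (1,4) (1,5) (2,0) (2,1) (2,2) (2,3) (2,4) (3,0) (3,1) (3,2) (3,3) (3,4) (3,5) (4,0) (4,1) (4,2) (4,3) (4,4) (5,0) (5,1) (5,2) (5,5)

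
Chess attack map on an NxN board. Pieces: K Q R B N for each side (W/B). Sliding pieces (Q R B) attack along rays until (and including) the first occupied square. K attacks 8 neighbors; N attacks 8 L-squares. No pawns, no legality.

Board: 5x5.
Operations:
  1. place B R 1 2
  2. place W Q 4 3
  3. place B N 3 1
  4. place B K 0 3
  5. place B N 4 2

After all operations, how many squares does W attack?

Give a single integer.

Answer: 10

Derivation:
Op 1: place BR@(1,2)
Op 2: place WQ@(4,3)
Op 3: place BN@(3,1)
Op 4: place BK@(0,3)
Op 5: place BN@(4,2)
Per-piece attacks for W:
  WQ@(4,3): attacks (4,4) (4,2) (3,3) (2,3) (1,3) (0,3) (3,4) (3,2) (2,1) (1,0) [ray(0,-1) blocked at (4,2); ray(-1,0) blocked at (0,3)]
Union (10 distinct): (0,3) (1,0) (1,3) (2,1) (2,3) (3,2) (3,3) (3,4) (4,2) (4,4)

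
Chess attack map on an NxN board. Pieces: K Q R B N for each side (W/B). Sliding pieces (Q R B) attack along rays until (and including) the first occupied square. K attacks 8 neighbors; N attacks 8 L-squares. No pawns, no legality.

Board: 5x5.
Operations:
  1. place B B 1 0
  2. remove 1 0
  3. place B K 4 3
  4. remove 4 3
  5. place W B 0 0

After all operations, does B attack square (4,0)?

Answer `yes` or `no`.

Answer: no

Derivation:
Op 1: place BB@(1,0)
Op 2: remove (1,0)
Op 3: place BK@(4,3)
Op 4: remove (4,3)
Op 5: place WB@(0,0)
Per-piece attacks for B:
B attacks (4,0): no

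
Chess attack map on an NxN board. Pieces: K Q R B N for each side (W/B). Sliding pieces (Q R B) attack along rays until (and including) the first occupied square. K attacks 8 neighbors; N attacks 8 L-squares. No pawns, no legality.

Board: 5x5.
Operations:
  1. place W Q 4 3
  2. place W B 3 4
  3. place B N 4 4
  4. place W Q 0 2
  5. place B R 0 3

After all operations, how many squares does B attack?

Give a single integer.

Answer: 7

Derivation:
Op 1: place WQ@(4,3)
Op 2: place WB@(3,4)
Op 3: place BN@(4,4)
Op 4: place WQ@(0,2)
Op 5: place BR@(0,3)
Per-piece attacks for B:
  BR@(0,3): attacks (0,4) (0,2) (1,3) (2,3) (3,3) (4,3) [ray(0,-1) blocked at (0,2); ray(1,0) blocked at (4,3)]
  BN@(4,4): attacks (3,2) (2,3)
Union (7 distinct): (0,2) (0,4) (1,3) (2,3) (3,2) (3,3) (4,3)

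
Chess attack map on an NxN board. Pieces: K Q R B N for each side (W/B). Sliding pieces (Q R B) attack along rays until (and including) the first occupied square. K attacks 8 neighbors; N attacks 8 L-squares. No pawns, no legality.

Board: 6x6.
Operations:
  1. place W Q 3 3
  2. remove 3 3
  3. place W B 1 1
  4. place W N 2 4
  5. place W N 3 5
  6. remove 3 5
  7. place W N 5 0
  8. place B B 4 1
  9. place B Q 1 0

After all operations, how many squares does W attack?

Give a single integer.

Op 1: place WQ@(3,3)
Op 2: remove (3,3)
Op 3: place WB@(1,1)
Op 4: place WN@(2,4)
Op 5: place WN@(3,5)
Op 6: remove (3,5)
Op 7: place WN@(5,0)
Op 8: place BB@(4,1)
Op 9: place BQ@(1,0)
Per-piece attacks for W:
  WB@(1,1): attacks (2,2) (3,3) (4,4) (5,5) (2,0) (0,2) (0,0)
  WN@(2,4): attacks (4,5) (0,5) (3,2) (4,3) (1,2) (0,3)
  WN@(5,0): attacks (4,2) (3,1)
Union (15 distinct): (0,0) (0,2) (0,3) (0,5) (1,2) (2,0) (2,2) (3,1) (3,2) (3,3) (4,2) (4,3) (4,4) (4,5) (5,5)

Answer: 15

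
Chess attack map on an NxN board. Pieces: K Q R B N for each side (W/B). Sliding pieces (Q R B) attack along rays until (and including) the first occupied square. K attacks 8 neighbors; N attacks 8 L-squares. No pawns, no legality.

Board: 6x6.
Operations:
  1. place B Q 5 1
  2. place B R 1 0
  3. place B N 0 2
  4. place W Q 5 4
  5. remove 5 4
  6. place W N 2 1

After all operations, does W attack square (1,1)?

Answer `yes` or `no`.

Op 1: place BQ@(5,1)
Op 2: place BR@(1,0)
Op 3: place BN@(0,2)
Op 4: place WQ@(5,4)
Op 5: remove (5,4)
Op 6: place WN@(2,1)
Per-piece attacks for W:
  WN@(2,1): attacks (3,3) (4,2) (1,3) (0,2) (4,0) (0,0)
W attacks (1,1): no

Answer: no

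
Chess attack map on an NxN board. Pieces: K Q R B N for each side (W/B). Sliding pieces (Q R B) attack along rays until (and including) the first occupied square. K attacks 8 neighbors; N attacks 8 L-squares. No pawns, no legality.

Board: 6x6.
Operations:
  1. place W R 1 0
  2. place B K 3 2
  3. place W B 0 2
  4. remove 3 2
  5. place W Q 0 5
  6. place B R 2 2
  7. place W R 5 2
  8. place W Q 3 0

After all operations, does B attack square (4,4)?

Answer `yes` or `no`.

Answer: no

Derivation:
Op 1: place WR@(1,0)
Op 2: place BK@(3,2)
Op 3: place WB@(0,2)
Op 4: remove (3,2)
Op 5: place WQ@(0,5)
Op 6: place BR@(2,2)
Op 7: place WR@(5,2)
Op 8: place WQ@(3,0)
Per-piece attacks for B:
  BR@(2,2): attacks (2,3) (2,4) (2,5) (2,1) (2,0) (3,2) (4,2) (5,2) (1,2) (0,2) [ray(1,0) blocked at (5,2); ray(-1,0) blocked at (0,2)]
B attacks (4,4): no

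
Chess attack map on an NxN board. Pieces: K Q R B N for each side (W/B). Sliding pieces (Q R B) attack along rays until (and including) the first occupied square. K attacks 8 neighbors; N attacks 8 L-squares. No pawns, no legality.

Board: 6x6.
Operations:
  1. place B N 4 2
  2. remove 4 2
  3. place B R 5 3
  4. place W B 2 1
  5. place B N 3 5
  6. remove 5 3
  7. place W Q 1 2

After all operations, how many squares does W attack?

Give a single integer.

Op 1: place BN@(4,2)
Op 2: remove (4,2)
Op 3: place BR@(5,3)
Op 4: place WB@(2,1)
Op 5: place BN@(3,5)
Op 6: remove (5,3)
Op 7: place WQ@(1,2)
Per-piece attacks for W:
  WQ@(1,2): attacks (1,3) (1,4) (1,5) (1,1) (1,0) (2,2) (3,2) (4,2) (5,2) (0,2) (2,3) (3,4) (4,5) (2,1) (0,3) (0,1) [ray(1,-1) blocked at (2,1)]
  WB@(2,1): attacks (3,2) (4,3) (5,4) (3,0) (1,2) (1,0) [ray(-1,1) blocked at (1,2)]
Union (20 distinct): (0,1) (0,2) (0,3) (1,0) (1,1) (1,2) (1,3) (1,4) (1,5) (2,1) (2,2) (2,3) (3,0) (3,2) (3,4) (4,2) (4,3) (4,5) (5,2) (5,4)

Answer: 20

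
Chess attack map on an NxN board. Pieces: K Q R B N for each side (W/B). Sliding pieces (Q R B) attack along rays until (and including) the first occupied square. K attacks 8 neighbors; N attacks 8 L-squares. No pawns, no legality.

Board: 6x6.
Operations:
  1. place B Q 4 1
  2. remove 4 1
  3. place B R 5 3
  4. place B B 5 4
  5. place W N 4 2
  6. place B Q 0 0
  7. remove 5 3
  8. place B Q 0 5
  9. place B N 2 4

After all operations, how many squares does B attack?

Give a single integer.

Op 1: place BQ@(4,1)
Op 2: remove (4,1)
Op 3: place BR@(5,3)
Op 4: place BB@(5,4)
Op 5: place WN@(4,2)
Op 6: place BQ@(0,0)
Op 7: remove (5,3)
Op 8: place BQ@(0,5)
Op 9: place BN@(2,4)
Per-piece attacks for B:
  BQ@(0,0): attacks (0,1) (0,2) (0,3) (0,4) (0,5) (1,0) (2,0) (3,0) (4,0) (5,0) (1,1) (2,2) (3,3) (4,4) (5,5) [ray(0,1) blocked at (0,5)]
  BQ@(0,5): attacks (0,4) (0,3) (0,2) (0,1) (0,0) (1,5) (2,5) (3,5) (4,5) (5,5) (1,4) (2,3) (3,2) (4,1) (5,0) [ray(0,-1) blocked at (0,0)]
  BN@(2,4): attacks (4,5) (0,5) (3,2) (4,3) (1,2) (0,3)
  BB@(5,4): attacks (4,5) (4,3) (3,2) (2,1) (1,0)
Union (27 distinct): (0,0) (0,1) (0,2) (0,3) (0,4) (0,5) (1,0) (1,1) (1,2) (1,4) (1,5) (2,0) (2,1) (2,2) (2,3) (2,5) (3,0) (3,2) (3,3) (3,5) (4,0) (4,1) (4,3) (4,4) (4,5) (5,0) (5,5)

Answer: 27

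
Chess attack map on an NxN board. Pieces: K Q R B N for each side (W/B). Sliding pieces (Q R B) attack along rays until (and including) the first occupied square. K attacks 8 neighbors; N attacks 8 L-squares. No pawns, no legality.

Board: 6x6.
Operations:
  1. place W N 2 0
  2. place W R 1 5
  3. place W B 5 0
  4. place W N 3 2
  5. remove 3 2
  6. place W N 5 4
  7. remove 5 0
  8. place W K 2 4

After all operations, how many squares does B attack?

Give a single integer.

Answer: 0

Derivation:
Op 1: place WN@(2,0)
Op 2: place WR@(1,5)
Op 3: place WB@(5,0)
Op 4: place WN@(3,2)
Op 5: remove (3,2)
Op 6: place WN@(5,4)
Op 7: remove (5,0)
Op 8: place WK@(2,4)
Per-piece attacks for B:
Union (0 distinct): (none)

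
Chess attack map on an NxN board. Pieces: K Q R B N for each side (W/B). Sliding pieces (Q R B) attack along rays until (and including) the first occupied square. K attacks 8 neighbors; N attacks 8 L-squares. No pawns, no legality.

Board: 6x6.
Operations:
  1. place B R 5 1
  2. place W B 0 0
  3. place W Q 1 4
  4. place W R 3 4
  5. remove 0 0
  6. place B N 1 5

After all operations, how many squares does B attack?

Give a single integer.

Op 1: place BR@(5,1)
Op 2: place WB@(0,0)
Op 3: place WQ@(1,4)
Op 4: place WR@(3,4)
Op 5: remove (0,0)
Op 6: place BN@(1,5)
Per-piece attacks for B:
  BN@(1,5): attacks (2,3) (3,4) (0,3)
  BR@(5,1): attacks (5,2) (5,3) (5,4) (5,5) (5,0) (4,1) (3,1) (2,1) (1,1) (0,1)
Union (13 distinct): (0,1) (0,3) (1,1) (2,1) (2,3) (3,1) (3,4) (4,1) (5,0) (5,2) (5,3) (5,4) (5,5)

Answer: 13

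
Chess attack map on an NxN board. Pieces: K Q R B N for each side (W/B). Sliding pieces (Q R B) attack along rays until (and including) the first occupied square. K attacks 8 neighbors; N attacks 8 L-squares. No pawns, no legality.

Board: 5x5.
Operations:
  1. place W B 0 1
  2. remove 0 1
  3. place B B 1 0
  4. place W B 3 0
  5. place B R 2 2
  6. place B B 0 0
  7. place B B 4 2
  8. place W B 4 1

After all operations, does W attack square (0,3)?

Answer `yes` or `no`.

Op 1: place WB@(0,1)
Op 2: remove (0,1)
Op 3: place BB@(1,0)
Op 4: place WB@(3,0)
Op 5: place BR@(2,2)
Op 6: place BB@(0,0)
Op 7: place BB@(4,2)
Op 8: place WB@(4,1)
Per-piece attacks for W:
  WB@(3,0): attacks (4,1) (2,1) (1,2) (0,3) [ray(1,1) blocked at (4,1)]
  WB@(4,1): attacks (3,2) (2,3) (1,4) (3,0) [ray(-1,-1) blocked at (3,0)]
W attacks (0,3): yes

Answer: yes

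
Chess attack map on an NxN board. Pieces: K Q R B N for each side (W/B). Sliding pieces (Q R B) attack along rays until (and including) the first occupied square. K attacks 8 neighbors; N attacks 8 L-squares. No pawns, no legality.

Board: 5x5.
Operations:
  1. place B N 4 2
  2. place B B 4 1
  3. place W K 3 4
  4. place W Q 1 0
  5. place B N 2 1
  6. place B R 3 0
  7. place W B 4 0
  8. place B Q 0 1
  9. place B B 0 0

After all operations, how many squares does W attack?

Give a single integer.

Op 1: place BN@(4,2)
Op 2: place BB@(4,1)
Op 3: place WK@(3,4)
Op 4: place WQ@(1,0)
Op 5: place BN@(2,1)
Op 6: place BR@(3,0)
Op 7: place WB@(4,0)
Op 8: place BQ@(0,1)
Op 9: place BB@(0,0)
Per-piece attacks for W:
  WQ@(1,0): attacks (1,1) (1,2) (1,3) (1,4) (2,0) (3,0) (0,0) (2,1) (0,1) [ray(1,0) blocked at (3,0); ray(-1,0) blocked at (0,0); ray(1,1) blocked at (2,1); ray(-1,1) blocked at (0,1)]
  WK@(3,4): attacks (3,3) (4,4) (2,4) (4,3) (2,3)
  WB@(4,0): attacks (3,1) (2,2) (1,3) (0,4)
Union (17 distinct): (0,0) (0,1) (0,4) (1,1) (1,2) (1,3) (1,4) (2,0) (2,1) (2,2) (2,3) (2,4) (3,0) (3,1) (3,3) (4,3) (4,4)

Answer: 17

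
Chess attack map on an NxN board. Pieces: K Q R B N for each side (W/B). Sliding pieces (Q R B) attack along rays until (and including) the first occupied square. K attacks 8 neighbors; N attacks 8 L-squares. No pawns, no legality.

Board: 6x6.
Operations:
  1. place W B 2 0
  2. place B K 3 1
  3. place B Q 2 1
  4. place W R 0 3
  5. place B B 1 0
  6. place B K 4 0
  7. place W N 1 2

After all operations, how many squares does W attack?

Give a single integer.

Op 1: place WB@(2,0)
Op 2: place BK@(3,1)
Op 3: place BQ@(2,1)
Op 4: place WR@(0,3)
Op 5: place BB@(1,0)
Op 6: place BK@(4,0)
Op 7: place WN@(1,2)
Per-piece attacks for W:
  WR@(0,3): attacks (0,4) (0,5) (0,2) (0,1) (0,0) (1,3) (2,3) (3,3) (4,3) (5,3)
  WN@(1,2): attacks (2,4) (3,3) (0,4) (2,0) (3,1) (0,0)
  WB@(2,0): attacks (3,1) (1,1) (0,2) [ray(1,1) blocked at (3,1)]
Union (14 distinct): (0,0) (0,1) (0,2) (0,4) (0,5) (1,1) (1,3) (2,0) (2,3) (2,4) (3,1) (3,3) (4,3) (5,3)

Answer: 14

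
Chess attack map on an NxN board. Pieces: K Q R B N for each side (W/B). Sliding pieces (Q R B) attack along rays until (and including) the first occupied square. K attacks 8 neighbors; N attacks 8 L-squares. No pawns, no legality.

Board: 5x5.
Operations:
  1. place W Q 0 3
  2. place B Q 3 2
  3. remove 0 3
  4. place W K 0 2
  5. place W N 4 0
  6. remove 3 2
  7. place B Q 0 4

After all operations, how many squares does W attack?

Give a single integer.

Op 1: place WQ@(0,3)
Op 2: place BQ@(3,2)
Op 3: remove (0,3)
Op 4: place WK@(0,2)
Op 5: place WN@(4,0)
Op 6: remove (3,2)
Op 7: place BQ@(0,4)
Per-piece attacks for W:
  WK@(0,2): attacks (0,3) (0,1) (1,2) (1,3) (1,1)
  WN@(4,0): attacks (3,2) (2,1)
Union (7 distinct): (0,1) (0,3) (1,1) (1,2) (1,3) (2,1) (3,2)

Answer: 7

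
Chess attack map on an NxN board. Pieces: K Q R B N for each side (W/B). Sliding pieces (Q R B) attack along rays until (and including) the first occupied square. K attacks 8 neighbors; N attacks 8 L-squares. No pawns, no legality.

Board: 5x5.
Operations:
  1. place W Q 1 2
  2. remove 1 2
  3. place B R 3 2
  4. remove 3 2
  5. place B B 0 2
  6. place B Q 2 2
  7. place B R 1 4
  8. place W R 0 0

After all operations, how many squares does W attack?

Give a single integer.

Op 1: place WQ@(1,2)
Op 2: remove (1,2)
Op 3: place BR@(3,2)
Op 4: remove (3,2)
Op 5: place BB@(0,2)
Op 6: place BQ@(2,2)
Op 7: place BR@(1,4)
Op 8: place WR@(0,0)
Per-piece attacks for W:
  WR@(0,0): attacks (0,1) (0,2) (1,0) (2,0) (3,0) (4,0) [ray(0,1) blocked at (0,2)]
Union (6 distinct): (0,1) (0,2) (1,0) (2,0) (3,0) (4,0)

Answer: 6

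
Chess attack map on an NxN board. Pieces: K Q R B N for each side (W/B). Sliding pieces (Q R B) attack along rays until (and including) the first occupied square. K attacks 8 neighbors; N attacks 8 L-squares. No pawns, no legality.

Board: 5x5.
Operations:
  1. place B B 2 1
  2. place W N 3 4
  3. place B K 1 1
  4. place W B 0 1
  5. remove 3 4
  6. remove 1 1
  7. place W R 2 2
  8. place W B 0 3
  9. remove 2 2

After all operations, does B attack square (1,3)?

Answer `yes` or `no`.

Op 1: place BB@(2,1)
Op 2: place WN@(3,4)
Op 3: place BK@(1,1)
Op 4: place WB@(0,1)
Op 5: remove (3,4)
Op 6: remove (1,1)
Op 7: place WR@(2,2)
Op 8: place WB@(0,3)
Op 9: remove (2,2)
Per-piece attacks for B:
  BB@(2,1): attacks (3,2) (4,3) (3,0) (1,2) (0,3) (1,0) [ray(-1,1) blocked at (0,3)]
B attacks (1,3): no

Answer: no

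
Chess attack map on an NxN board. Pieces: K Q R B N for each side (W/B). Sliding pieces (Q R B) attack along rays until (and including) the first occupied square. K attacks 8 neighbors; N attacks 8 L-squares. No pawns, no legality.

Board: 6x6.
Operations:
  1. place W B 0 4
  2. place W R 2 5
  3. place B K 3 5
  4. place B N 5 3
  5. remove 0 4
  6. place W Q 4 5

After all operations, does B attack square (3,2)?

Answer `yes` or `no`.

Answer: yes

Derivation:
Op 1: place WB@(0,4)
Op 2: place WR@(2,5)
Op 3: place BK@(3,5)
Op 4: place BN@(5,3)
Op 5: remove (0,4)
Op 6: place WQ@(4,5)
Per-piece attacks for B:
  BK@(3,5): attacks (3,4) (4,5) (2,5) (4,4) (2,4)
  BN@(5,3): attacks (4,5) (3,4) (4,1) (3,2)
B attacks (3,2): yes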